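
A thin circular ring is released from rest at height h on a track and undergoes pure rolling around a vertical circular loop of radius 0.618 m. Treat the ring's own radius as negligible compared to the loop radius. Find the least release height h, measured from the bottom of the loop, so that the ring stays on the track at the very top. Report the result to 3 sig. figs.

With I = MR², the ratio k = I/(MR²) is 1.
At the top of the loop, the minimum-contact condition is Mg = Mv_top²/r, so v_top² = gr.
With ω = v/R, the kinetic energy at speed v is ½(1+k)Mv² = Mv².
Energy conservation from release (height h) to the top (height 2r): Mgh = Mg(2r) + M·gr.
Thus h_min = 2r + (1+k)r/2 = r(2 + 2/2) = 0.618 × 3 ≈ 1.85 m.

h_min ≈ 1.85 m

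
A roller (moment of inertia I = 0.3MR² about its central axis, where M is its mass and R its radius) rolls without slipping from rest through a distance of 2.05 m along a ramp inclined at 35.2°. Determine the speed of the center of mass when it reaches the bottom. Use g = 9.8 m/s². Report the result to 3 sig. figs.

v ≈ 4.22 m/s

Here I = 0.3MR², so the shape factor k = I/(MR²) = 0.3.
Rolling without slipping gives ω = v/R, so the total kinetic energy is ½Mv² + ½Iω² = ½(1+k)Mv² = (13/20)Mv².
The vertical drop is h = L sinθ = 2.05 × sin35.2° = 1.182 m.
Energy conservation: Mgh = (13/20)Mv², so v = √(2gh/(1+k)) = √(2 × 9.8 × 1.182 / 1.3) ≈ 4.22 m/s.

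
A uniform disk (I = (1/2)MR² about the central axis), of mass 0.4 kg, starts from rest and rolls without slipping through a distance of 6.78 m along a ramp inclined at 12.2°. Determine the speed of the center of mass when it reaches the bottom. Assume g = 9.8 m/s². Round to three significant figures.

v ≈ 4.33 m/s

For this body I = (1/2)MR², i.e. k = I/(MR²) = 0.5.
Since it rolls without slipping, ω = v/R and KE = ½Mv² + ½Iω² = ½(1+k)Mv² = (3/4)Mv².
The vertical drop is h = L sinθ = 6.78 × sin12.2° = 1.433 m.
Energy conservation: Mgh = (3/4)Mv², so v = √(2gh/(1+k)) = √(2 × 9.8 × 1.433 / 1.5) ≈ 4.33 m/s.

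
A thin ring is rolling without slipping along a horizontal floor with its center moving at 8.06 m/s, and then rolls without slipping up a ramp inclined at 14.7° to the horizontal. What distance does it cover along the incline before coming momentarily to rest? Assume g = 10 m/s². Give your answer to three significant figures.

Here I = MR², so the shape factor k = I/(MR²) = 1.
Pure rolling means v = ωR; then KE = ½Mv² + ½I(v/R)² = ½(1+k)Mv² = Mv².
Setting this equal to Mgh gives the vertical rise h = (1+k)v₀²/(2g) = 2×8.06²/(2×10) = 6.496 m.
The distance along the slope is d = h/sinθ = 6.496/sin14.7° ≈ 25.6 m.

d ≈ 25.6 m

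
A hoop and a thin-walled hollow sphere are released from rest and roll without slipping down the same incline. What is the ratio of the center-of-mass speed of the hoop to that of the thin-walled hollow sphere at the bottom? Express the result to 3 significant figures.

v_ratio ≈ 0.913

Each satisfies Mgh = ½(1+k)Mv² with k = I/(MR²), so v ∝ 1/√(1+k).
For the hoop k = 1; for the thin-walled hollow sphere k = 2/3.
v₁/v₂ = √((1+k₂)/(1+k₁)) = √(1.667/2) ≈ 0.913.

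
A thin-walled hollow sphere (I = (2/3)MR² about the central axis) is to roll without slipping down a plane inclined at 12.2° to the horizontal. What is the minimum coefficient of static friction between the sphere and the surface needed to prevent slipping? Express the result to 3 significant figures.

Here I = (2/3)MR², so the shape factor k = I/(MR²) = 2/3.
Along the incline Mg sinθ − f = Ma, and torque about the center fR = Iα = kMR²(a/R) gives f = kMa.
These give a = g sinθ/(1+k) and the required friction f = kMg sinθ/(1+k).
The normal force is N = Mg cosθ, so μ_min = f/N = k tanθ/(1+k).
μ_min = (2/3) × tan12.2° / 1.667 ≈ 0.0865.

μ_min ≈ 0.0865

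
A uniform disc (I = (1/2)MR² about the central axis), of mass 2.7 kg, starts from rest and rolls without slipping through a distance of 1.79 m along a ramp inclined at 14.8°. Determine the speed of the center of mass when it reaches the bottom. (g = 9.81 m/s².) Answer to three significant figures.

With I = (1/2)MR², the ratio k = I/(MR²) is 0.5.
Rolling without slipping gives ω = v/R, so the total kinetic energy is ½Mv² + ½Iω² = ½(1+k)Mv² = (3/4)Mv².
The vertical drop is h = L sinθ = 1.79 × sin14.8° = 0.4572 m.
Energy conservation: Mgh = (3/4)Mv², so v = √(2gh/(1+k)) = √(2 × 9.81 × 0.4572 / 1.5) ≈ 2.45 m/s.

v ≈ 2.45 m/s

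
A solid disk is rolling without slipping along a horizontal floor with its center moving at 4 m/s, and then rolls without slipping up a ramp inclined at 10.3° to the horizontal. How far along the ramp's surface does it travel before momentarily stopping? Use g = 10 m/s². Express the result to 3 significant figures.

With I = (1/2)MR², the ratio k = I/(MR²) is 0.5.
Rolling without slipping gives ω = v/R, so the total kinetic energy is ½Mv² + ½Iω² = ½(1+k)Mv² = (3/4)Mv².
Setting this equal to Mgh gives the vertical rise h = (1+k)v₀²/(2g) = 1.5×4²/(2×10) = 1.2 m.
Along the incline, d = h/sinθ = 1.2/sin10.3° ≈ 6.71 m.

d ≈ 6.71 m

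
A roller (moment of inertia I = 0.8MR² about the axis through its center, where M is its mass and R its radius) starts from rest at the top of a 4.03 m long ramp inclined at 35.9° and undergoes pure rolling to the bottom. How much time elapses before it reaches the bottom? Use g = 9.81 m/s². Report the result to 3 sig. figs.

For this body I = 0.8MR², i.e. k = I/(MR²) = 0.8.
Translational: Mg sinθ − f = Ma. Rotational about the CM: fR = Iα = kMRa, so f = kMa.
Hence a = g sinθ/(1+k) = 9.81×sin35.9°/1.8 = 3.196 m/s².
Starting from rest, L = ½at², so t = √(2L/a) = √(2×4.03/3.196) ≈ 1.59 s.

t ≈ 1.59 s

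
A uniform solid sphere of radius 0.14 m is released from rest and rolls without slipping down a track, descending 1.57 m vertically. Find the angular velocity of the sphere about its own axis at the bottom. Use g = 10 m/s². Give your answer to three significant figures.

ω ≈ 33.8 rad/s

Here I = (2/5)MR², so the shape factor k = I/(MR²) = 0.4.
The rolling condition ω = v/R makes the rotational term ½I(v/R)² = ½kMv², so KE_total = ½(1+k)Mv² = (7/10)Mv².
Energy conservation Mgh = ½(1+k)Mv² gives v = √(2gh/(1+k)) = √(2 × 10 × 1.57 / 1.4) = 4.736 m/s.
The angular speed follows from ω = v/R = 4.736/0.14 ≈ 33.8 rad/s.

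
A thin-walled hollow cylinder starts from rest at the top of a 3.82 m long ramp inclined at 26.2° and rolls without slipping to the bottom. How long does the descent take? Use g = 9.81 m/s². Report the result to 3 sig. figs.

The moment of inertia is MR², giving k ≡ I/(MR²) = 1.
Translational: Mg sinθ − f = Ma. Rotational about the CM: fR = Iα = kMRa, so f = kMa.
Hence a = g sinθ/(1+k) = 9.81×sin26.2°/2 = 2.166 m/s².
Starting from rest, L = ½at², so t = √(2L/a) = √(2×3.82/2.166) ≈ 1.88 s.

t ≈ 1.88 s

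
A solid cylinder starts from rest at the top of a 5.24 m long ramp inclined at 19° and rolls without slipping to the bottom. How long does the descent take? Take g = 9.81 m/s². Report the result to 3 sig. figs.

With I = (1/2)MR², the ratio k = I/(MR²) is 0.5.
Along the incline Mg sinθ − f = Ma, and torque about the center fR = Iα = kMR²(a/R) gives f = kMa.
Hence a = g sinθ/(1+k) = 9.81×sin19°/1.5 = 2.129 m/s².
With constant a from rest, t = √(2L/a) = √(2·5.24/2.129) ≈ 2.22 s.

t ≈ 2.22 s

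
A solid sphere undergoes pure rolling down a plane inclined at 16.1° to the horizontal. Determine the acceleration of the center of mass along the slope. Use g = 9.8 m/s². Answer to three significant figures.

Here I = (2/5)MR², so the shape factor k = I/(MR²) = 0.4.
Translational: Mg sinθ − f = Ma. Rotational about the CM: fR = Iα = kMRa, so f = kMa.
Eliminating f: Mg sinθ = (1+k)Ma, so a = g sinθ/(1+k) = 9.8 × sin16.1° / 1.4 ≈ 1.94 m/s².

a ≈ 1.94 m/s²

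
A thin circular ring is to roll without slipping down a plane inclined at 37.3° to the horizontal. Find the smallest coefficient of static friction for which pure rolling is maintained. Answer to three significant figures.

μ_min ≈ 0.381

For this body I = MR², i.e. k = I/(MR²) = 1.
Translational: Mg sinθ − f = Ma. Rotational about the CM: fR = Iα = kMRa, so f = kMa.
These give a = g sinθ/(1+k) and the required friction f = kMg sinθ/(1+k).
The normal force is N = Mg cosθ, so μ_min = f/N = k tanθ/(1+k).
μ_min = 1 × tan37.3° / 2 ≈ 0.381.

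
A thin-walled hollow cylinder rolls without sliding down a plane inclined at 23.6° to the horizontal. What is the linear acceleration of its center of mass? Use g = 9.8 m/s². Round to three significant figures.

a ≈ 1.96 m/s²

Here I = MR², so the shape factor k = I/(MR²) = 1.
Translational: Mg sinθ − f = Ma. Rotational about the CM: fR = Iα = kMRa, so f = kMa.
Eliminating f: Mg sinθ = (1+k)Ma, so a = g sinθ/(1+k) = 9.8 × sin23.6° / 2 ≈ 1.96 m/s².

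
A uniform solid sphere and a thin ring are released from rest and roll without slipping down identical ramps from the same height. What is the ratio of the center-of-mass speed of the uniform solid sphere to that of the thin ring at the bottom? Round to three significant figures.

Each satisfies Mgh = ½(1+k)Mv² with k = I/(MR²), so v ∝ 1/√(1+k).
For the uniform solid sphere k = 0.4; for the thin ring k = 1.
v₁/v₂ = √((1+k₂)/(1+k₁)) = √(2/1.4) ≈ 1.20.

v_ratio ≈ 1.20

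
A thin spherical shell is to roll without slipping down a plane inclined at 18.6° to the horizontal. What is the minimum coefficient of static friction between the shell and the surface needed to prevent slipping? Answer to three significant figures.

μ_min ≈ 0.135

Here I = (2/3)MR², so the shape factor k = I/(MR²) = 2/3.
Newton's second law down the slope: Mg sinθ − f = Ma. The torque equation fR = Iα (with α = a/R) gives f = kMa.
These give a = g sinθ/(1+k) and the required friction f = kMg sinθ/(1+k).
With N = Mg cosθ, the no-slip condition f ≤ μN gives μ_min = f/N = k tanθ/(1+k).
μ_min = (2/3) × tan18.6° / 1.667 ≈ 0.135.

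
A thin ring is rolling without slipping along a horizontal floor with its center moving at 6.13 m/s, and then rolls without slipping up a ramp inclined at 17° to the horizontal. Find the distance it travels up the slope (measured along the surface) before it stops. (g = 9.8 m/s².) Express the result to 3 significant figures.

For this body I = MR², i.e. k = I/(MR²) = 1.
Pure rolling means v = ωR; then KE = ½Mv² + ½I(v/R)² = ½(1+k)Mv² = Mv².
Setting this equal to Mgh gives the vertical rise h = (1+k)v₀²/(2g) = 2×6.13²/(2×9.8) = 3.834 m.
The distance along the slope is d = h/sinθ = 3.834/sin17° ≈ 13.1 m.

d ≈ 13.1 m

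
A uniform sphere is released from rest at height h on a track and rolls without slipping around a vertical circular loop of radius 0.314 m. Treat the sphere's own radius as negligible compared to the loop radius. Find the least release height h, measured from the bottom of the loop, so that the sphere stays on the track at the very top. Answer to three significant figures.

With I = (2/5)MR², the ratio k = I/(MR²) is 0.4.
At the top of the loop, the minimum-contact condition is Mg = Mv_top²/r, so v_top² = gr.
With ω = v/R, the kinetic energy at speed v is ½(1+k)Mv² = (7/10)Mv².
Energy conservation from release (height h) to the top (height 2r): Mgh = Mg(2r) + (7/10)M·gr.
Thus h_min = 2r + (1+k)r/2 = r(2 + 1.4/2) = 0.314 × 2.7 ≈ 0.848 m.

h_min ≈ 0.848 m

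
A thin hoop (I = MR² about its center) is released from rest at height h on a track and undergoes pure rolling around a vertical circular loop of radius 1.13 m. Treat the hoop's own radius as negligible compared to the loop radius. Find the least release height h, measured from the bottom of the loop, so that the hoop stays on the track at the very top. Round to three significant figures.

h_min ≈ 3.39 m

With I = MR², the ratio k = I/(MR²) is 1.
At the top, contact is just lost when gravity alone supplies the centripetal force: Mg = Mv_top²/r, i.e. v_top² = gr.
With ω = v/R, the kinetic energy at speed v is ½(1+k)Mv² = Mv².
Energy conservation from release (height h) to the top (height 2r): Mgh = Mg(2r) + M·gr.
Thus h_min = 2r + (1+k)r/2 = r(2 + 2/2) = 1.13 × 3 ≈ 3.39 m.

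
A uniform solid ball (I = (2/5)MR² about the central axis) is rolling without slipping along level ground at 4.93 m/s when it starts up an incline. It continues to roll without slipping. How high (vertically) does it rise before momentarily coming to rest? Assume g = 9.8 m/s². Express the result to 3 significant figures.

h ≈ 1.74 m

For this body I = (2/5)MR², i.e. k = I/(MR²) = 0.4.
Pure rolling means v = ωR; then KE = ½Mv² + ½I(v/R)² = ½(1+k)Mv² = (7/10)Mv².
All of this converts to potential energy at the highest point: (7/10)Mv₀² = Mgh.
Thus h = (1+k)v₀²/(2g) = 1.4 × 4.93² / (2 × 9.8) ≈ 1.74 m.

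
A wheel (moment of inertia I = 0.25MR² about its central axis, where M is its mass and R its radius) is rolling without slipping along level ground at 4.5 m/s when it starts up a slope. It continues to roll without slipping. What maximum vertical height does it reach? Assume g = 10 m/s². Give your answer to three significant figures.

h ≈ 1.27 m

Here I = 0.25MR², so the shape factor k = I/(MR²) = 0.25.
The rolling condition ω = v/R makes the rotational term ½I(v/R)² = ½kMv², so KE_total = ½(1+k)Mv² = (5/8)Mv².
All of this converts to potential energy at the highest point: (5/8)Mv₀² = Mgh.
Thus h = (1+k)v₀²/(2g) = 1.25 × 4.5² / (2 × 10) ≈ 1.27 m.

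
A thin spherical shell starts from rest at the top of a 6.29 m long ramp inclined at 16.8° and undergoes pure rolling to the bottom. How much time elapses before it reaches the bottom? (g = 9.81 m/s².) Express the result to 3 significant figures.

t ≈ 2.72 s

For this body I = (2/3)MR², i.e. k = I/(MR²) = 2/3.
Translational: Mg sinθ − f = Ma. Rotational about the CM: fR = Iα = kMRa, so f = kMa.
Hence a = g sinθ/(1+k) = 9.81×sin16.8°/1.667 = 1.701 m/s².
Starting from rest, L = ½at², so t = √(2L/a) = √(2×6.29/1.701) ≈ 2.72 s.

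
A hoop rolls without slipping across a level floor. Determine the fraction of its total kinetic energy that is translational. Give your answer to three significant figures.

fraction ≈ 0.500

The moment of inertia is MR², giving k ≡ I/(MR²) = 1.
With ω = v/R, KE_trans = ½Mv² and KE_rot = ½Iω² = ½kMv², so KE_total = ½(1+k)Mv².
The translational fraction is therefore 1/(1+k) = 1/2 ≈ 0.500.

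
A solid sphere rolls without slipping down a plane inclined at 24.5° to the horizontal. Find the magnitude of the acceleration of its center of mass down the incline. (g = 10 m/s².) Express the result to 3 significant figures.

With I = (2/5)MR², the ratio k = I/(MR²) is 0.4.
Translational: Mg sinθ − f = Ma. Rotational about the CM: fR = Iα = kMRa, so f = kMa.
Eliminating f: Mg sinθ = (1+k)Ma, so a = g sinθ/(1+k) = 10 × sin24.5° / 1.4 ≈ 2.96 m/s².

a ≈ 2.96 m/s²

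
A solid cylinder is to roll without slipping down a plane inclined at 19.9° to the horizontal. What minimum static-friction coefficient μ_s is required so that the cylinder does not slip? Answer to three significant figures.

With I = (1/2)MR², the ratio k = I/(MR²) is 0.5.
Along the incline Mg sinθ − f = Ma, and torque about the center fR = Iα = kMR²(a/R) gives f = kMa.
These give a = g sinθ/(1+k) and the required friction f = kMg sinθ/(1+k).
With N = Mg cosθ, the no-slip condition f ≤ μN gives μ_min = f/N = k tanθ/(1+k).
μ_min = 0.5 × tan19.9° / 1.5 ≈ 0.121.

μ_min ≈ 0.121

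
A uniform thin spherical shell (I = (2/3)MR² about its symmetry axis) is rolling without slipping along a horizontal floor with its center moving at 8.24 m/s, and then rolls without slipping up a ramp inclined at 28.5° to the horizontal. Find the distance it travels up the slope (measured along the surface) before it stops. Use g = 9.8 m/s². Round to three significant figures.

d ≈ 12.1 m

With I = (2/3)MR², the ratio k = I/(MR²) is 2/3.
Pure rolling means v = ωR; then KE = ½Mv² + ½I(v/R)² = ½(1+k)Mv² = (5/6)Mv².
Setting this equal to Mgh gives the vertical rise h = (1+k)v₀²/(2g) = 1.667×8.24²/(2×9.8) = 5.774 m.
The distance along the slope is d = h/sinθ = 5.774/sin28.5° ≈ 12.1 m.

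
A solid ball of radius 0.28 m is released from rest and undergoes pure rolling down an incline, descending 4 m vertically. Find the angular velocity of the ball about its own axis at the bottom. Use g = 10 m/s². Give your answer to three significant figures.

With I = (2/5)MR², the ratio k = I/(MR²) is 0.4.
Rolling without slipping gives ω = v/R, so the total kinetic energy is ½Mv² + ½Iω² = ½(1+k)Mv² = (7/10)Mv².
Energy conservation Mgh = ½(1+k)Mv² gives v = √(2gh/(1+k)) = √(2 × 10 × 4 / 1.4) = 7.559 m/s.
Then ω = v/R = 7.559 / 0.28 ≈ 27.0 rad/s.

ω ≈ 27.0 rad/s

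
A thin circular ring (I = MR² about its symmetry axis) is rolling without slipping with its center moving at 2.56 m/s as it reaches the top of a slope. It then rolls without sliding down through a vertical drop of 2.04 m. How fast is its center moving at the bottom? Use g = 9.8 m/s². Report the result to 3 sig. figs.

With I = MR², the ratio k = I/(MR²) is 1.
The rolling condition ω = v/R makes the rotational term ½I(v/R)² = ½kMv², so KE_total = ½(1+k)Mv² = Mv².
Energy conservation: Mv₀² + Mgh = Mv², so v² = v₀² + 2gh/(1+k).
v = √(2.56² + 2×9.8×2.04/2) = √26.55 ≈ 5.15 m/s.

v ≈ 5.15 m/s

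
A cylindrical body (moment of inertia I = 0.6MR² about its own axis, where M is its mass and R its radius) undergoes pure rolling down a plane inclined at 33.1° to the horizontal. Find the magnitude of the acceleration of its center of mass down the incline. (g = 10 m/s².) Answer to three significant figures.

a ≈ 3.41 m/s²

With I = 0.6MR², the ratio k = I/(MR²) is 0.6.
Along the incline Mg sinθ − f = Ma, and torque about the center fR = Iα = kMR²(a/R) gives f = kMa.
Eliminating f: Mg sinθ = (1+k)Ma, so a = g sinθ/(1+k) = 10 × sin33.1° / 1.6 ≈ 3.41 m/s².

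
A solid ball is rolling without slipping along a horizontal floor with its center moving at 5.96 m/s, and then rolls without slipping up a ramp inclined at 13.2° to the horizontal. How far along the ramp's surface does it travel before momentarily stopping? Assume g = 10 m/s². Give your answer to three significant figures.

d ≈ 10.9 m

Here I = (2/5)MR², so the shape factor k = I/(MR²) = 0.4.
Rolling without slipping gives ω = v/R, so the total kinetic energy is ½Mv² + ½Iω² = ½(1+k)Mv² = (7/10)Mv².
Setting this equal to Mgh gives the vertical rise h = (1+k)v₀²/(2g) = 1.4×5.96²/(2×10) = 2.487 m.
Along the incline, d = h/sinθ = 2.487/sin13.2° ≈ 10.9 m.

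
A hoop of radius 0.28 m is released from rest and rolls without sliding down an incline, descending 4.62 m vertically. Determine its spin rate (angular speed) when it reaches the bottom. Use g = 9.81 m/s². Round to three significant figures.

With I = MR², the ratio k = I/(MR²) is 1.
The rolling condition ω = v/R makes the rotational term ½I(v/R)² = ½kMv², so KE_total = ½(1+k)Mv² = Mv².
Energy conservation Mgh = ½(1+k)Mv² gives v = √(2gh/(1+k)) = √(2 × 9.81 × 4.62 / 2) = 6.732 m/s.
The angular speed follows from ω = v/R = 6.732/0.28 ≈ 24.0 rad/s.

ω ≈ 24.0 rad/s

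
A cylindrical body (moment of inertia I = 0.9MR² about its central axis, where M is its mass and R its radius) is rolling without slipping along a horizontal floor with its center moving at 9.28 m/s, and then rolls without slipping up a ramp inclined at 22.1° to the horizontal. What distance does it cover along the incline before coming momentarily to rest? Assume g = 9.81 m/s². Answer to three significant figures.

The moment of inertia is 0.9MR², giving k ≡ I/(MR²) = 0.9.
The rolling condition ω = v/R makes the rotational term ½I(v/R)² = ½kMv², so KE_total = ½(1+k)Mv² = (19/20)Mv².
Setting this equal to Mgh gives the vertical rise h = (1+k)v₀²/(2g) = 1.9×9.28²/(2×9.81) = 8.34 m.
Along the incline, d = h/sinθ = 8.34/sin22.1° ≈ 22.2 m.

d ≈ 22.2 m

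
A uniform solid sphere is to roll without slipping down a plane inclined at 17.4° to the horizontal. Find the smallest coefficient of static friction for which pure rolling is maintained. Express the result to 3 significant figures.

Here I = (2/5)MR², so the shape factor k = I/(MR²) = 0.4.
Newton's second law down the slope: Mg sinθ − f = Ma. The torque equation fR = Iα (with α = a/R) gives f = kMa.
These give a = g sinθ/(1+k) and the required friction f = kMg sinθ/(1+k).
With N = Mg cosθ, the no-slip condition f ≤ μN gives μ_min = f/N = k tanθ/(1+k).
μ_min = 0.4 × tan17.4° / 1.4 ≈ 0.0895.

μ_min ≈ 0.0895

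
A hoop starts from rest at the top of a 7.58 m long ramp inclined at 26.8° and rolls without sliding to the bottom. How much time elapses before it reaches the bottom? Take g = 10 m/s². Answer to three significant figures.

t ≈ 2.59 s

With I = MR², the ratio k = I/(MR²) is 1.
Translational: Mg sinθ − f = Ma. Rotational about the CM: fR = Iα = kMRa, so f = kMa.
Hence a = g sinθ/(1+k) = 10×sin26.8°/2 = 2.254 m/s².
Starting from rest, L = ½at², so t = √(2L/a) = √(2×7.58/2.254) ≈ 2.59 s.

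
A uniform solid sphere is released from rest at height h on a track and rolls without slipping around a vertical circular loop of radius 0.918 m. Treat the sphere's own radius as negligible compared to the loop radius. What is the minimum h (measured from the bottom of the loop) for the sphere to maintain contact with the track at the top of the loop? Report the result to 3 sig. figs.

For this body I = (2/5)MR², i.e. k = I/(MR²) = 0.4.
At the top of the loop, the minimum-contact condition is Mg = Mv_top²/r, so v_top² = gr.
With ω = v/R, the kinetic energy at speed v is ½(1+k)Mv² = (7/10)Mv².
Energy conservation from release (height h) to the top (height 2r): Mgh = Mg(2r) + (7/10)M·gr.
Thus h_min = 2r + (1+k)r/2 = r(2 + 1.4/2) = 0.918 × 2.7 ≈ 2.48 m.

h_min ≈ 2.48 m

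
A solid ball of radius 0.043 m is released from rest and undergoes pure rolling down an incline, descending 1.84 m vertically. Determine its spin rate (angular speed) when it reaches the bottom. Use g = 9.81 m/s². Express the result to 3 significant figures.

The moment of inertia is (2/5)MR², giving k ≡ I/(MR²) = 0.4.
Rolling without slipping gives ω = v/R, so the total kinetic energy is ½Mv² + ½Iω² = ½(1+k)Mv² = (7/10)Mv².
Energy conservation Mgh = ½(1+k)Mv² gives v = √(2gh/(1+k)) = √(2 × 9.81 × 1.84 / 1.4) = 5.078 m/s.
Then ω = v/R = 5.078 / 0.043 ≈ 118 rad/s.

ω ≈ 118 rad/s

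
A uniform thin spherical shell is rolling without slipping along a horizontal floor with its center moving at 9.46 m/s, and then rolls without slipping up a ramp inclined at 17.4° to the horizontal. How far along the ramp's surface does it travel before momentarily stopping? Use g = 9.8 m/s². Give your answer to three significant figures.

d ≈ 25.4 m

The moment of inertia is (2/3)MR², giving k ≡ I/(MR²) = 2/3.
The rolling condition ω = v/R makes the rotational term ½I(v/R)² = ½kMv², so KE_total = ½(1+k)Mv² = (5/6)Mv².
Setting this equal to Mgh gives the vertical rise h = (1+k)v₀²/(2g) = 1.667×9.46²/(2×9.8) = 7.61 m.
Along the incline, d = h/sinθ = 7.61/sin17.4° ≈ 25.4 m.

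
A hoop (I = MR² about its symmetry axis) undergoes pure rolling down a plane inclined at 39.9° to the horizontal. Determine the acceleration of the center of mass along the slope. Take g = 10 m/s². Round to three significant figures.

With I = MR², the ratio k = I/(MR²) is 1.
Translational: Mg sinθ − f = Ma. Rotational about the CM: fR = Iα = kMRa, so f = kMa.
Eliminating f: Mg sinθ = (1+k)Ma, so a = g sinθ/(1+k) = 10 × sin39.9° / 2 ≈ 3.21 m/s².

a ≈ 3.21 m/s²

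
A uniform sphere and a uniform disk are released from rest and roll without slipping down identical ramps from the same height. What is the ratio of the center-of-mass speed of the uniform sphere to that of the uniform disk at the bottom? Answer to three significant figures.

Each satisfies Mgh = ½(1+k)Mv² with k = I/(MR²), so v ∝ 1/√(1+k).
For the uniform sphere k = 0.4; for the uniform disk k = 0.5.
v₁/v₂ = √((1+k₂)/(1+k₁)) = √(1.5/1.4) ≈ 1.04.

v_ratio ≈ 1.04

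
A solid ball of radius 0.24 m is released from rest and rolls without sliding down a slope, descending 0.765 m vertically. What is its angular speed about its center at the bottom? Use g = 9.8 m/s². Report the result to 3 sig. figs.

Here I = (2/5)MR², so the shape factor k = I/(MR²) = 0.4.
Rolling without slipping gives ω = v/R, so the total kinetic energy is ½Mv² + ½Iω² = ½(1+k)Mv² = (7/10)Mv².
Energy conservation Mgh = ½(1+k)Mv² gives v = √(2gh/(1+k)) = √(2 × 9.8 × 0.765 / 1.4) = 3.273 m/s.
Then ω = v/R = 3.273 / 0.24 ≈ 13.6 rad/s.

ω ≈ 13.6 rad/s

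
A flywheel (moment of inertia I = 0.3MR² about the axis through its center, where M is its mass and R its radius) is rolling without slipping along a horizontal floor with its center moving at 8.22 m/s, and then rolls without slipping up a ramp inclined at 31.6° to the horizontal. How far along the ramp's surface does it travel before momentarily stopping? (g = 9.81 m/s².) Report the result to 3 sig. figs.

d ≈ 8.54 m

Here I = 0.3MR², so the shape factor k = I/(MR²) = 0.3.
Pure rolling means v = ωR; then KE = ½Mv² + ½I(v/R)² = ½(1+k)Mv² = (13/20)Mv².
Setting this equal to Mgh gives the vertical rise h = (1+k)v₀²/(2g) = 1.3×8.22²/(2×9.81) = 4.477 m.
The distance along the slope is d = h/sinθ = 4.477/sin31.6° ≈ 8.54 m.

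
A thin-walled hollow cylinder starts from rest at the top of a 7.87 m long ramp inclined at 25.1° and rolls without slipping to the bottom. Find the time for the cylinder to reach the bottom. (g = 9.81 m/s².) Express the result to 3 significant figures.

For this body I = MR², i.e. k = I/(MR²) = 1.
Along the incline Mg sinθ − f = Ma, and torque about the center fR = Iα = kMR²(a/R) gives f = kMa.
Hence a = g sinθ/(1+k) = 9.81×sin25.1°/2 = 2.081 m/s².
With constant a from rest, t = √(2L/a) = √(2·7.87/2.081) ≈ 2.75 s.

t ≈ 2.75 s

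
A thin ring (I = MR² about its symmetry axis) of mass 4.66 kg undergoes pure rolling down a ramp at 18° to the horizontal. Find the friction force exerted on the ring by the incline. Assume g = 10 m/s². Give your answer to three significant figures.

f ≈ 7.20 N

For this body I = MR², i.e. k = I/(MR²) = 1.
Translational: Mg sinθ − f = Ma. Rotational about the CM: fR = Iα = kMRa, so f = kMa.
Combining, a = g sinθ/(1+k) and f = kMa = kMg sinθ/(1+k).
f = 1 × 4.66 × 10 × sin18° / 2 ≈ 7.20 N.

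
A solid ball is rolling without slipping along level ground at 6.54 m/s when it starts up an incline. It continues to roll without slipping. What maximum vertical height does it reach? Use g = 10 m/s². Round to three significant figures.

h ≈ 2.99 m

Here I = (2/5)MR², so the shape factor k = I/(MR²) = 0.4.
Since it rolls without slipping, ω = v/R and KE = ½Mv² + ½Iω² = ½(1+k)Mv² = (7/10)Mv².
At the top the kinetic energy is zero, so (7/10)Mv₀² = Mgh.
Thus h = (1+k)v₀²/(2g) = 1.4 × 6.54² / (2 × 10) ≈ 2.99 m.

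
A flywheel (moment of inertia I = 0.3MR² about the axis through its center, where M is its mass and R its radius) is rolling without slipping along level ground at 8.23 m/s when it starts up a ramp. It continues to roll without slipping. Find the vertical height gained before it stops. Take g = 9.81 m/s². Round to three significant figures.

With I = 0.3MR², the ratio k = I/(MR²) is 0.3.
Since it rolls without slipping, ω = v/R and KE = ½Mv² + ½Iω² = ½(1+k)Mv² = (13/20)Mv².
At the top the kinetic energy is zero, so (13/20)Mv₀² = Mgh.
Thus h = (1+k)v₀²/(2g) = 1.3 × 8.23² / (2 × 9.81) ≈ 4.49 m.

h ≈ 4.49 m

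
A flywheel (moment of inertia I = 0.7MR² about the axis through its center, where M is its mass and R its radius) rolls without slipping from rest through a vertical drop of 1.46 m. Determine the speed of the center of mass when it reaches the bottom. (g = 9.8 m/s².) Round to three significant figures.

Here I = 0.7MR², so the shape factor k = I/(MR²) = 0.7.
Pure rolling means v = ωR; then KE = ½Mv² + ½I(v/R)² = ½(1+k)Mv² = (17/20)Mv².
Setting Mgh = (17/20)Mv² gives v = √(2gh/(1+k)) = √(2·9.8·1.46/1.7) ≈ 4.10 m/s.

v ≈ 4.10 m/s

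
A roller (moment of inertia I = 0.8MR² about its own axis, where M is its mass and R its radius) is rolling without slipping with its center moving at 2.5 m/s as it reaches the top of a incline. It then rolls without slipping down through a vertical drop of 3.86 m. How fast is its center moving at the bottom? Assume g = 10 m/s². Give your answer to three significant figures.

v ≈ 7.01 m/s

Here I = 0.8MR², so the shape factor k = I/(MR²) = 0.8.
Since it rolls without slipping, ω = v/R and KE = ½Mv² + ½Iω² = ½(1+k)Mv² = (9/10)Mv².
Conserving energy between top and bottom: (9/10)Mv² = (9/10)Mv₀² + Mgh, hence v² = v₀² + 2gh/(1+k).
v = √(2.5² + 2×10×3.86/1.8) = √49.14 ≈ 7.01 m/s.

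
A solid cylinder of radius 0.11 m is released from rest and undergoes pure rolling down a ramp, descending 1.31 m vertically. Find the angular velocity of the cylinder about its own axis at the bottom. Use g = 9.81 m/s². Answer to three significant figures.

For this body I = (1/2)MR², i.e. k = I/(MR²) = 0.5.
Pure rolling means v = ωR; then KE = ½Mv² + ½I(v/R)² = ½(1+k)Mv² = (3/4)Mv².
Energy conservation Mgh = ½(1+k)Mv² gives v = √(2gh/(1+k)) = √(2 × 9.81 × 1.31 / 1.5) = 4.139 m/s.
Then ω = v/R = 4.139 / 0.11 ≈ 37.6 rad/s.

ω ≈ 37.6 rad/s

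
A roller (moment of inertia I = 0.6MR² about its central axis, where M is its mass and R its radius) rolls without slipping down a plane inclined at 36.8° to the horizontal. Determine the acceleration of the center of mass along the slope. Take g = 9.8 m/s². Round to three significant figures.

The moment of inertia is 0.6MR², giving k ≡ I/(MR²) = 0.6.
Newton's second law down the slope: Mg sinθ − f = Ma. The torque equation fR = Iα (with α = a/R) gives f = kMa.
Eliminating f: Mg sinθ = (1+k)Ma, so a = g sinθ/(1+k) = 9.8 × sin36.8° / 1.6 ≈ 3.67 m/s².

a ≈ 3.67 m/s²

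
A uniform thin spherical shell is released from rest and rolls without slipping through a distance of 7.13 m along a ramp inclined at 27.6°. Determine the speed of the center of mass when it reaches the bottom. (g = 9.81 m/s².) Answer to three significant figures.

v ≈ 6.24 m/s

For this body I = (2/3)MR², i.e. k = I/(MR²) = 2/3.
The rolling condition ω = v/R makes the rotational term ½I(v/R)² = ½kMv², so KE_total = ½(1+k)Mv² = (5/6)Mv².
The vertical drop is h = L sinθ = 7.13 × sin27.6° = 3.303 m.
Energy conservation: Mgh = (5/6)Mv², so v = √(2gh/(1+k)) = √(2 × 9.81 × 3.303 / 1.667) ≈ 6.24 m/s.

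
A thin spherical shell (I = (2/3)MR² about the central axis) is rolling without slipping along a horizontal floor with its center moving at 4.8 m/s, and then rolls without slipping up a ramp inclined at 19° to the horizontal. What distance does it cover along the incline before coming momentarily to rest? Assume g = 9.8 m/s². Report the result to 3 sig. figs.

d ≈ 6.02 m

The moment of inertia is (2/3)MR², giving k ≡ I/(MR²) = 2/3.
Rolling without slipping gives ω = v/R, so the total kinetic energy is ½Mv² + ½Iω² = ½(1+k)Mv² = (5/6)Mv².
Setting this equal to Mgh gives the vertical rise h = (1+k)v₀²/(2g) = 1.667×4.8²/(2×9.8) = 1.959 m.
The distance along the slope is d = h/sinθ = 1.959/sin19° ≈ 6.02 m.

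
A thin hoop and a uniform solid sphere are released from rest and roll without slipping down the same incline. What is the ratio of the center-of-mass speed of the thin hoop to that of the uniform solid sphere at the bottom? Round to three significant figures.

Each satisfies Mgh = ½(1+k)Mv² with k = I/(MR²), so v ∝ 1/√(1+k).
For the thin hoop k = 1; for the uniform solid sphere k = 0.4.
v₁/v₂ = √((1+k₂)/(1+k₁)) = √(1.4/2) ≈ 0.837.

v_ratio ≈ 0.837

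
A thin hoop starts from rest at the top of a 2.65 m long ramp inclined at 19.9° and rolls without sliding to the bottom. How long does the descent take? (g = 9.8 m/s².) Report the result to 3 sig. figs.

t ≈ 1.78 s

Here I = MR², so the shape factor k = I/(MR²) = 1.
Translational: Mg sinθ − f = Ma. Rotational about the CM: fR = Iα = kMRa, so f = kMa.
Hence a = g sinθ/(1+k) = 9.8×sin19.9°/2 = 1.668 m/s².
With constant a from rest, t = √(2L/a) = √(2·2.65/1.668) ≈ 1.78 s.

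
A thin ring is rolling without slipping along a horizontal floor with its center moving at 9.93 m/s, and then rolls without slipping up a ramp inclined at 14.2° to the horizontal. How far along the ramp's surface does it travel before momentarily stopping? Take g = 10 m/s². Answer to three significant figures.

d ≈ 40.2 m

The moment of inertia is MR², giving k ≡ I/(MR²) = 1.
Rolling without slipping gives ω = v/R, so the total kinetic energy is ½Mv² + ½Iω² = ½(1+k)Mv² = Mv².
Setting this equal to Mgh gives the vertical rise h = (1+k)v₀²/(2g) = 2×9.93²/(2×10) = 9.86 m.
The distance along the slope is d = h/sinθ = 9.86/sin14.2° ≈ 40.2 m.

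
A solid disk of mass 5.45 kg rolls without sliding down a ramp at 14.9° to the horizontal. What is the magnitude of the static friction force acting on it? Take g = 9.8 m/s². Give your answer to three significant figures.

For this body I = (1/2)MR², i.e. k = I/(MR²) = 0.5.
Newton's second law down the slope: Mg sinθ − f = Ma. The torque equation fR = Iα (with α = a/R) gives f = kMa.
Combining, a = g sinθ/(1+k) and f = kMa = kMg sinθ/(1+k).
f = 0.5 × 5.45 × 9.8 × sin14.9° / 1.5 ≈ 4.58 N.

f ≈ 4.58 N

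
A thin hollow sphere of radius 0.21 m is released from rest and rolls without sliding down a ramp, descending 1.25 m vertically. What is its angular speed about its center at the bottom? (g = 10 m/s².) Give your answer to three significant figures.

Here I = (2/3)MR², so the shape factor k = I/(MR²) = 2/3.
Since it rolls without slipping, ω = v/R and KE = ½Mv² + ½Iω² = ½(1+k)Mv² = (5/6)Mv².
Energy conservation Mgh = ½(1+k)Mv² gives v = √(2gh/(1+k)) = √(2 × 10 × 1.25 / 1.667) = 3.873 m/s.
The angular speed follows from ω = v/R = 3.873/0.21 ≈ 18.4 rad/s.

ω ≈ 18.4 rad/s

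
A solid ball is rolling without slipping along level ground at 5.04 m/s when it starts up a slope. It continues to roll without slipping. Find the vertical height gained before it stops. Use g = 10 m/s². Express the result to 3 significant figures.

h ≈ 1.78 m

For this body I = (2/5)MR², i.e. k = I/(MR²) = 0.4.
Pure rolling means v = ωR; then KE = ½Mv² + ½I(v/R)² = ½(1+k)Mv² = (7/10)Mv².
At the top the kinetic energy is zero, so (7/10)Mv₀² = Mgh.
Thus h = (1+k)v₀²/(2g) = 1.4 × 5.04² / (2 × 10) ≈ 1.78 m.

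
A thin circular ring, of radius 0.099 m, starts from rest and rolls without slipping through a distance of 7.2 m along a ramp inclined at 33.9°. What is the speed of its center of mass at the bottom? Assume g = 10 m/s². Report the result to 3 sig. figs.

Here I = MR², so the shape factor k = I/(MR²) = 1.
Rolling without slipping gives ω = v/R, so the total kinetic energy is ½Mv² + ½Iω² = ½(1+k)Mv² = Mv².
The vertical drop is h = L sinθ = 7.2 × sin33.9° = 4.016 m.
Energy conservation: Mgh = Mv², so v = √(2gh/(1+k)) = √(2 × 10 × 4.016 / 2) ≈ 6.34 m/s.

v ≈ 6.34 m/s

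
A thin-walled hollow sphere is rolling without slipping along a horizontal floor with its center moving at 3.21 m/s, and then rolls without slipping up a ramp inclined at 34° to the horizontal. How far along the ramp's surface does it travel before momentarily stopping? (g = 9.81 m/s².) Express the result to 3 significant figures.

d ≈ 1.57 m

With I = (2/3)MR², the ratio k = I/(MR²) is 2/3.
Rolling without slipping gives ω = v/R, so the total kinetic energy is ½Mv² + ½Iω² = ½(1+k)Mv² = (5/6)Mv².
Setting this equal to Mgh gives the vertical rise h = (1+k)v₀²/(2g) = 1.667×3.21²/(2×9.81) = 0.8753 m.
Along the incline, d = h/sinθ = 0.8753/sin34° ≈ 1.57 m.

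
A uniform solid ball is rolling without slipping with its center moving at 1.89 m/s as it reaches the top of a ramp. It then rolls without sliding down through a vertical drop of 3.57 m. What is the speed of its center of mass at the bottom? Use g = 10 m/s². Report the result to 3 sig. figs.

v ≈ 7.39 m/s

With I = (2/5)MR², the ratio k = I/(MR²) is 0.4.
Rolling without slipping gives ω = v/R, so the total kinetic energy is ½Mv² + ½Iω² = ½(1+k)Mv² = (7/10)Mv².
Conserving energy between top and bottom: (7/10)Mv² = (7/10)Mv₀² + Mgh, hence v² = v₀² + 2gh/(1+k).
v = √(1.89² + 2×10×3.57/1.4) = √54.57 ≈ 7.39 m/s.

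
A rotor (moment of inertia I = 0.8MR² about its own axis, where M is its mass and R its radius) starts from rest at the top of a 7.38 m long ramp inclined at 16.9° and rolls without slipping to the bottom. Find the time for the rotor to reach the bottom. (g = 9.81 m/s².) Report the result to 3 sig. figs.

t ≈ 3.05 s

For this body I = 0.8MR², i.e. k = I/(MR²) = 0.8.
Newton's second law down the slope: Mg sinθ − f = Ma. The torque equation fR = Iα (with α = a/R) gives f = kMa.
Hence a = g sinθ/(1+k) = 9.81×sin16.9°/1.8 = 1.584 m/s².
Starting from rest, L = ½at², so t = √(2L/a) = √(2×7.38/1.584) ≈ 3.05 s.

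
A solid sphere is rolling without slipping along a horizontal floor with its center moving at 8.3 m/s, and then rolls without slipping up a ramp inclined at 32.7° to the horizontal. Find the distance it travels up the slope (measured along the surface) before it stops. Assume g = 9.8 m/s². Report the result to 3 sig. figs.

d ≈ 9.11 m

Here I = (2/5)MR², so the shape factor k = I/(MR²) = 0.4.
Pure rolling means v = ωR; then KE = ½Mv² + ½I(v/R)² = ½(1+k)Mv² = (7/10)Mv².
Setting this equal to Mgh gives the vertical rise h = (1+k)v₀²/(2g) = 1.4×8.3²/(2×9.8) = 4.921 m.
Along the incline, d = h/sinθ = 4.921/sin32.7° ≈ 9.11 m.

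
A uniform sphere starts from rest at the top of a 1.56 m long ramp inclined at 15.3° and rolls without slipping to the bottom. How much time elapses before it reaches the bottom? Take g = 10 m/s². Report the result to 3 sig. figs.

t ≈ 1.29 s

Here I = (2/5)MR², so the shape factor k = I/(MR²) = 0.4.
Newton's second law down the slope: Mg sinθ − f = Ma. The torque equation fR = Iα (with α = a/R) gives f = kMa.
Hence a = g sinθ/(1+k) = 10×sin15.3°/1.4 = 1.885 m/s².
With constant a from rest, t = √(2L/a) = √(2·1.56/1.885) ≈ 1.29 s.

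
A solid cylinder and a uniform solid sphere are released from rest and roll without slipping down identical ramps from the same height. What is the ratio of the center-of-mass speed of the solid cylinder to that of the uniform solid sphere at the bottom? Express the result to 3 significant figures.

Each satisfies Mgh = ½(1+k)Mv² with k = I/(MR²), so v ∝ 1/√(1+k).
For the solid cylinder k = 0.5; for the uniform solid sphere k = 0.4.
v₁/v₂ = √((1+k₂)/(1+k₁)) = √(1.4/1.5) ≈ 0.966.

v_ratio ≈ 0.966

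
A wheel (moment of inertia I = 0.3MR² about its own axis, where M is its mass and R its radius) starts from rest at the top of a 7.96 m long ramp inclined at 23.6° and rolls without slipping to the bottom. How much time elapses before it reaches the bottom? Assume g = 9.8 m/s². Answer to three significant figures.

The moment of inertia is 0.3MR², giving k ≡ I/(MR²) = 0.3.
Newton's second law down the slope: Mg sinθ − f = Ma. The torque equation fR = Iα (with α = a/R) gives f = kMa.
Hence a = g sinθ/(1+k) = 9.8×sin23.6°/1.3 = 3.018 m/s².
With constant a from rest, t = √(2L/a) = √(2·7.96/3.018) ≈ 2.30 s.

t ≈ 2.30 s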